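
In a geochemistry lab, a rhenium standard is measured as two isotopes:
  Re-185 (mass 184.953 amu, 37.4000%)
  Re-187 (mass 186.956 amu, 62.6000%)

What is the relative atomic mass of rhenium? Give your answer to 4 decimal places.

Average mass = Σ (abundance × isotope mass) = 0.374000 × 184.953 + 0.626000 × 186.956
= 69.17242 + 117.03446 = 186.20688 amu

186.2069 amu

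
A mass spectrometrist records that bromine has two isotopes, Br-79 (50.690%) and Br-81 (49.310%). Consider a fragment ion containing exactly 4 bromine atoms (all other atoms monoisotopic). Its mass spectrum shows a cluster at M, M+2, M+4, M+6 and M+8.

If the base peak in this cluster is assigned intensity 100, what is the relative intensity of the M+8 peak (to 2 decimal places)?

Binomial terms of (0.50690 + 0.49310)^4: M 0.0660, M+2 0.2569, M+4 0.3749, M+6 0.2431, M+8 0.0591 → M+4 is the base peak.
P(M+4) = C(4,2) × 0.50690^2 × 0.49310^2 = 6 × 0.25694761 × 0.24314761 = 0.374857 (base)
P(M+8) = C(4,4) × 0.50690^0 × 0.49310^4 = 1 × 1.0000 × 0.05912076 = 0.059121
Relative intensity = 0.059121 / 0.374857 × 100 = 15.77

15.77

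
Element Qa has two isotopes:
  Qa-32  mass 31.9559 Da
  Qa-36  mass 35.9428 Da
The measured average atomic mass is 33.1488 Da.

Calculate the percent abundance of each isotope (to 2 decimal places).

Writing the weighted mean with unknown fraction x of Qa-32:
31.9559·x + 35.9428·(1 − x) = 33.1488
(31.9559 − 35.9428)·x = 33.1488 − 35.9428
x = -2.7940 / -3.9869 = 0.70080 → 70.08% Qa-32, 29.92% Qa-36.

Qa-32: 70.08%, Qa-36: 29.92%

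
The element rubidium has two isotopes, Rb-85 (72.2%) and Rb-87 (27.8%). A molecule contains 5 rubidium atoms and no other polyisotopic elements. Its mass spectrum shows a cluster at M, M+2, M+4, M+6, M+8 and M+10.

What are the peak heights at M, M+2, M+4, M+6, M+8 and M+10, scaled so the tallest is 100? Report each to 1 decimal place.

The 5 Rb atoms are independent, so intensities follow the terms of (0.722 + 0.278)^5.
P(M) = 0.722^5 = 0.196194
P(M+2) = 5 × 0.722^4 × 0.278^1 = 0.377714
P(M+4) = 10 × 0.722^3 × 0.278^2 = 0.290872
P(M+6) = 10 × 0.722^2 × 0.278^3 = 0.111998
P(M+8) = 5 × 0.722^1 × 0.278^4 = 0.021562
P(M+10) = 0.278^5 = 0.001660
The M+2 peak is largest (0.377714); scaling to 100 gives 51.9 : 100.0 : 77.0 : 29.7 : 5.7 : 0.4.

51.9 : 100.0 : 77.0 : 29.7 : 5.7 : 0.4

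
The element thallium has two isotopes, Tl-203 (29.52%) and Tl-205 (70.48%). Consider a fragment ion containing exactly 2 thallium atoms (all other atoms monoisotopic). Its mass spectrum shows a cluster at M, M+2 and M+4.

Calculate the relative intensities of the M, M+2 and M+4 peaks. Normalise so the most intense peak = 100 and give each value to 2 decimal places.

The 2 Tl atoms are independent, so intensities follow the terms of (0.2952 + 0.7048)^2.
P(M) = 0.2952^2 = 0.087143
P(M+2) = 2 × 0.2952^1 × 0.7048^1 = 0.416114
P(M+4) = 0.7048^2 = 0.496743
The M+4 peak is largest (0.496743); scaling to 100 gives 17.54 : 83.77 : 100.00.

17.54 : 83.77 : 100.00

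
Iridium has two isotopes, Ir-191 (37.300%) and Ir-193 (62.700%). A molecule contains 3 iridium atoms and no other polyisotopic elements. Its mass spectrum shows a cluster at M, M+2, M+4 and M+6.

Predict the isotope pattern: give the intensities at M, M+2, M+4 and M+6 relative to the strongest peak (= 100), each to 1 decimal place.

Each Ir atom is independently Ir-191 (p = 0.37300) or Ir-193 (q = 0.62700); the cluster is the binomial expansion (p + q)^3.
P(M) = 0.37300^3 = 0.051895
P(M+2) = 3 × 0.37300^2 × 0.62700^1 = 0.261702
P(M+4) = 3 × 0.37300^1 × 0.62700^2 = 0.439911
P(M+6) = 0.62700^3 = 0.246492
The M+4 peak is largest (0.439911); scaling to 100 gives 11.8 : 59.5 : 100.0 : 56.0.

11.8 : 59.5 : 100.0 : 56.0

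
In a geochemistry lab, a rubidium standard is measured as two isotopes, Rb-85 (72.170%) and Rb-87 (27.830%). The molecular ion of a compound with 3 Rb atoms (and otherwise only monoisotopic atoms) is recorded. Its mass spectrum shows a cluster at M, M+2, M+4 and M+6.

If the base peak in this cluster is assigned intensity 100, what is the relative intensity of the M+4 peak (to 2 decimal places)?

38.56

Term probabilities: M 0.3759, M+2 0.4349, M+4 0.1677, M+6 0.0216. Base peak = M+2.
P(M+2) = C(3,1) × 0.72170^2 × 0.27830^1 = 3 × 0.52085089 × 0.2783 = 0.434858 (base)
P(M+4) = C(3,2) × 0.72170^1 × 0.27830^2 = 3 × 0.7217 × 0.07745089 = 0.167689
Relative intensity = 0.167689 / 0.434858 × 100 = 38.56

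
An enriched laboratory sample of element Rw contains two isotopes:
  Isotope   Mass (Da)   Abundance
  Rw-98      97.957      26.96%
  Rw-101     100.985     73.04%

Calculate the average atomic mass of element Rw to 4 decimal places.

Ar = Σ fᵢ·mᵢ = 0.2696 × 97.957 + 0.7304 × 100.985
= 26.40921 + 73.75944 = 100.16865 Da

100.1687 Da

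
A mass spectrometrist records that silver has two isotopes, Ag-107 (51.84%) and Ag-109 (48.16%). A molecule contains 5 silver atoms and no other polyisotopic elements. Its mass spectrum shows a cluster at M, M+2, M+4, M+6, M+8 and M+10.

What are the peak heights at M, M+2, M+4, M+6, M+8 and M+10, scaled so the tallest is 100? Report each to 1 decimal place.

11.6 : 53.8 : 100.0 : 92.9 : 43.2 : 8.0

Expanding (0.5184 + 0.4816)^5:
P(M) = 0.5184^5 = 0.037439
P(M+2) = 5 × 0.5184^4 × 0.4816^1 = 0.173907
P(M+4) = 10 × 0.5184^3 × 0.4816^2 = 0.323123
P(M+6) = 10 × 0.5184^2 × 0.4816^3 = 0.300185
P(M+8) = 5 × 0.5184^1 × 0.4816^4 = 0.139438
P(M+10) = 0.4816^5 = 0.025908
The M+4 peak is largest (0.323123); scaling to 100 gives 11.6 : 53.8 : 100.0 : 92.9 : 43.2 : 8.0.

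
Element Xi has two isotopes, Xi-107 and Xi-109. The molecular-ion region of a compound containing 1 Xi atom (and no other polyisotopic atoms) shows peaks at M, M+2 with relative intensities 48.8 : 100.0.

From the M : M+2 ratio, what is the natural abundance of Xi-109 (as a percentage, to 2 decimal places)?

67.20%

Let p = fractional abundance of Xi-107. I(M+2)/I(M) = [C(1,1)·p^0·(1−p)] / p^1 = 1·(1−p)/p = 100.0/48.8 = 2.0492
(1−p)/p = 2.0492/1 = 2.0492  ⇒  p = 1/(1 + 2.0492) = 0.3280
Xi-107: 32.80%, Xi-109: 67.20%.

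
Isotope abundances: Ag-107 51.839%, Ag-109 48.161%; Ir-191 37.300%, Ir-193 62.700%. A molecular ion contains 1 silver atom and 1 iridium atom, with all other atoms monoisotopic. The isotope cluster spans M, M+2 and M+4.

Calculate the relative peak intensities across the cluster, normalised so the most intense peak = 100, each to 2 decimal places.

38.31 : 100.00 : 59.83

Silver pattern (n=1): 0.51839 : 0.48161
Iridium pattern (n=1): 0.3730 : 0.6270
Convolve the two distributions (both contribute in 2-u steps):
  M: 0.51839×0.3730 = 0.193359
  M+2: 0.51839×0.6270 + 0.48161×0.3730 = 0.504671
  M+4: 0.48161×0.6270 = 0.301969
Scale to base peak (0.504671) = 100: 38.31 : 100.00 : 59.83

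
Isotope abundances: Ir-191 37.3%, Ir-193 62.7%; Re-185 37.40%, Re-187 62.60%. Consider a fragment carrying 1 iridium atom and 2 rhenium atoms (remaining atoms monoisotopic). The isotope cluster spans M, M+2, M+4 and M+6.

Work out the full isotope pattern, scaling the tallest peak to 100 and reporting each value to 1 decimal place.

Iridium pattern (n=1): 0.3730 : 0.6270
Rhenium pattern (n=2): 0.139876 : 0.468248 : 0.391876
Convolve the two distributions (both contribute in 2-u steps):
  M: 0.3730×0.139876 = 0.052174
  M+2: 0.3730×0.468248 + 0.6270×0.139876 = 0.262359
  M+4: 0.3730×0.391876 + 0.6270×0.468248 = 0.439761
  M+6: 0.6270×0.391876 = 0.245706
Scale to base peak (0.439761) = 100: 11.9 : 59.7 : 100.0 : 55.9

11.9 : 59.7 : 100.0 : 55.9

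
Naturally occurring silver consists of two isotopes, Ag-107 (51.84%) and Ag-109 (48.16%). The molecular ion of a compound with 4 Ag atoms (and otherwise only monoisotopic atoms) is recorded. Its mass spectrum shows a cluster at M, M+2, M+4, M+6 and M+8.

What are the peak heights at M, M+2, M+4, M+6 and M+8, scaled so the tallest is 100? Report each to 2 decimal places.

Expanding (0.5184 + 0.4816)^4:
P(M) = 0.5184^4 = 0.072220
P(M+2) = 4 × 0.5184^3 × 0.4816^1 = 0.268375
P(M+4) = 6 × 0.5184^2 × 0.4816^2 = 0.373985
P(M+6) = 4 × 0.5184^1 × 0.4816^3 = 0.231624
P(M+8) = 0.4816^4 = 0.053795
The M+4 peak is largest (0.373985); scaling to 100 gives 19.31 : 71.76 : 100.00 : 61.93 : 14.38.

19.31 : 71.76 : 100.00 : 61.93 : 14.38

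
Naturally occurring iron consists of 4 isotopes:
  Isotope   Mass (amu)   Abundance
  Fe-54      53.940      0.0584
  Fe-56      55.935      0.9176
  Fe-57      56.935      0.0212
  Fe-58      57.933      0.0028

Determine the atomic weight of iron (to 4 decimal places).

Average mass = Σ (abundance × isotope mass) = 0.0584 × 53.940 + 0.9176 × 55.935 + 0.0212 × 56.935 + 0.0028 × 57.933
= 3.15010 + 51.32596 + 1.20702 + 0.16221 = 55.84529 amu

55.8453 amu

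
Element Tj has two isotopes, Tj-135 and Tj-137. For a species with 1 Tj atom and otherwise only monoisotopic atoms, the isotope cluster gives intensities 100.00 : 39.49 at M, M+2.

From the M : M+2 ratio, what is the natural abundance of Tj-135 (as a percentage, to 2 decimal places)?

Let p = fractional abundance of Tj-135. I(M+2)/I(M) = [C(1,1)·p^0·(1−p)] / p^1 = 1·(1−p)/p = 39.49/100.00 = 0.3949
(1−p)/p = 0.3949/1 = 0.3949  ⇒  p = 1/(1 + 0.3949) = 0.7169
Tj-135: 71.69%, Tj-137: 28.31%.

71.69%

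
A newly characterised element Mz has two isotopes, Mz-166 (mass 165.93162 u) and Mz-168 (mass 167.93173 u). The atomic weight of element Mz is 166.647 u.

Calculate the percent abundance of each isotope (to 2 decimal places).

Writing the weighted mean with unknown fraction x of Mz-166:
165.93162·x + 167.93173·(1 − x) = 166.647
(165.93162 − 167.93173)·x = 166.647 − 167.93173
x = -1.28473 / -2.00011 = 0.64233 → 64.23% Mz-166, 35.77% Mz-168.

Mz-166: 64.23%, Mz-168: 35.77%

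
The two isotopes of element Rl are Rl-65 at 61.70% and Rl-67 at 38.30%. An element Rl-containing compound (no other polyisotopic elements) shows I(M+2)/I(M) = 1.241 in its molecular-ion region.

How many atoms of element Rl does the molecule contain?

For n independent Rl atoms, I(M+2)/I(M) = n · (abundance Rl-67) / (abundance Rl-65) = n · 0.3830/0.6170.
n = 1.241 × 0.6170/0.3830 = 2.00 ≈ 2

2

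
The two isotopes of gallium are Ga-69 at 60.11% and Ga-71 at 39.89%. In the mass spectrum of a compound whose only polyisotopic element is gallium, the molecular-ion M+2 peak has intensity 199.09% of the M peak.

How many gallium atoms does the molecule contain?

3

The M+2/M ratio from n Ga atoms is n · q/p = n · 0.3989/0.6011.
n = 1.9909 × 0.6011/0.3989 = 3.00 ≈ 3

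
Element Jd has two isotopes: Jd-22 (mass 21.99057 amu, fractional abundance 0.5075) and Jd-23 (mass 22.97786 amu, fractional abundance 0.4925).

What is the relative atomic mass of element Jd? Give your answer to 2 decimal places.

22.48 amu

Ar = Σ fᵢ·mᵢ = 0.5075 × 21.99057 + 0.4925 × 22.97786
= 11.160214 + 11.316596 = 22.476810 amu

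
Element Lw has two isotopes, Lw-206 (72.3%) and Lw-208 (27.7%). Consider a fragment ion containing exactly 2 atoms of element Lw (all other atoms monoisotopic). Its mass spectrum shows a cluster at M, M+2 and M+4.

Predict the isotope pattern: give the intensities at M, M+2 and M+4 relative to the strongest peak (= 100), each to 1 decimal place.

100.0 : 76.6 : 14.7

Each Lw atom is independently Lw-206 (p = 0.723) or Lw-208 (q = 0.277); the cluster is the binomial expansion (p + q)^2.
P(M) = 0.723^2 = 0.522729
P(M+2) = 2 × 0.723^1 × 0.277^1 = 0.400542
P(M+4) = 0.277^2 = 0.076729
The M peak is largest (0.522729); scaling to 100 gives 100.0 : 76.6 : 14.7.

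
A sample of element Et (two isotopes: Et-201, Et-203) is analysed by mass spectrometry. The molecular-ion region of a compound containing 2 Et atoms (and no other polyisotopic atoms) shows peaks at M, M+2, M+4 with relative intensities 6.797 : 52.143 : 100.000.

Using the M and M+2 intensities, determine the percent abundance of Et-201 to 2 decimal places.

Write p for the Et-201 fraction. I(M+2)/I(M) = [C(2,1)·p^1·(1−p)] / p^2 = 2·(1−p)/p = 52.143/6.797 = 7.6715
(1−p)/p = 7.6715/2 = 3.8357  ⇒  p = 1/(1 + 3.8357) = 0.2068
Et-201: 20.68%, Et-203: 79.32%.

20.68%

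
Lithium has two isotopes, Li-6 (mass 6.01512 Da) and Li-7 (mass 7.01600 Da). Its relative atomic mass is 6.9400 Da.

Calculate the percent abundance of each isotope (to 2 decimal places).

Li-6: 7.59%, Li-7: 92.41%

With x = fraction of Li-6 (so Li-7 is 1 − x):
6.01512·x + 7.01600·(1 − x) = 6.9400
(6.01512 − 7.01600)·x = 6.9400 − 7.01600
x = -0.07600 / -1.00088 = 0.07593 → 7.59% Li-6, 92.41% Li-7.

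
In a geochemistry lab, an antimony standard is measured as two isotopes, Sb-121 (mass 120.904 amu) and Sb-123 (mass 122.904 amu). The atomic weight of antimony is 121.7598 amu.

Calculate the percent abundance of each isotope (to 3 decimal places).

Writing the weighted mean with unknown fraction x of Sb-121:
120.904·x + 122.904·(1 − x) = 121.7598
(120.904 − 122.904)·x = 121.7598 − 122.904
x = -1.1442 / -2.000 = 0.57210 → 57.210% Sb-121, 42.790% Sb-123.

Sb-121: 57.210%, Sb-123: 42.790%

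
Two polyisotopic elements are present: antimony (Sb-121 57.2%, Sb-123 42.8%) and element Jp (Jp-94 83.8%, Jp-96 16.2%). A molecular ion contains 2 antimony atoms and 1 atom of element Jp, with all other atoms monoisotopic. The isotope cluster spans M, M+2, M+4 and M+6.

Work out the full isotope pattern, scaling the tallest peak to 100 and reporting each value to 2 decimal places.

59.18 : 100.00 : 50.25 : 6.41

Antimony pattern (n=2): 0.327184 : 0.489632 : 0.183184
Element Jp pattern (n=1): 0.8380 : 0.1620
Convolve the two distributions (both contribute in 2-u steps):
  M: 0.327184×0.8380 = 0.274180
  M+2: 0.327184×0.1620 + 0.489632×0.8380 = 0.463315
  M+4: 0.489632×0.1620 + 0.183184×0.8380 = 0.232829
  M+6: 0.183184×0.1620 = 0.029676
Scale to base peak (0.463315) = 100: 59.18 : 100.00 : 50.25 : 6.41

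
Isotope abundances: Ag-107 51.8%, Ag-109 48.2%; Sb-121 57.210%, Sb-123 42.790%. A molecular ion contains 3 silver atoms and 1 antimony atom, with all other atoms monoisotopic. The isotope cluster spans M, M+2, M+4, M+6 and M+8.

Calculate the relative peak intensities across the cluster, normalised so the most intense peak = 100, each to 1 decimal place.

21.3 : 75.5 : 100.0 : 58.7 : 12.9

Silver pattern (n=3): 0.13899183 : 0.3879965 : 0.3610315 : 0.11198017
Antimony pattern (n=1): 0.5721 : 0.4279
Convolve the two distributions (both contribute in 2-u steps):
  M: 0.13899183×0.5721 = 0.079517
  M+2: 0.13899183×0.4279 + 0.3879965×0.5721 = 0.281447
  M+4: 0.3879965×0.4279 + 0.3610315×0.5721 = 0.372570
  M+6: 0.3610315×0.4279 + 0.11198017×0.5721 = 0.218549
  M+8: 0.11198017×0.4279 = 0.047916
Scale to base peak (0.372570) = 100: 21.3 : 75.5 : 100.0 : 58.7 : 12.9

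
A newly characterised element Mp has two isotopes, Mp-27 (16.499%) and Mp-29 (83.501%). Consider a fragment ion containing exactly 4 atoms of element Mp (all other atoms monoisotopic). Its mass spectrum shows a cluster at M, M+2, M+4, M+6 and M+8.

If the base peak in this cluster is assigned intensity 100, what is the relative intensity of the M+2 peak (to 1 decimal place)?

(0.16499 + 0.83501)^4 gives M 0.0007, M+2 0.0150, M+4 0.1139, M+6 0.3842, M+8 0.4861; the largest is M+8.
P(M+8) = C(4,4) × 0.16499^0 × 0.83501^4 = 1 × 1.0000 × 0.48614599 = 0.486146 (base)
P(M+2) = C(4,1) × 0.16499^3 × 0.83501^1 = 4 × 0.00449131 × 0.83501 = 0.015001
Relative intensity = 0.015001 / 0.486146 × 100 = 3.1

3.1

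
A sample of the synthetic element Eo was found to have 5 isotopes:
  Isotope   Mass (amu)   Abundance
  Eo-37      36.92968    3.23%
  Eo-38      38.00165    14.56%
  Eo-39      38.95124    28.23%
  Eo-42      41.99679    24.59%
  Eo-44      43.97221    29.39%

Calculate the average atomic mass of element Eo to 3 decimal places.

40.972 amu

Average mass = Σ (abundance × isotope mass) = 0.0323 × 36.92968 + 0.1456 × 38.00165 + 0.2823 × 38.95124 + 0.2459 × 41.99679 + 0.2939 × 43.97221
= 1.192829 + 5.533040 + 10.995935 + 10.327011 + 12.923433 = 40.972248 amu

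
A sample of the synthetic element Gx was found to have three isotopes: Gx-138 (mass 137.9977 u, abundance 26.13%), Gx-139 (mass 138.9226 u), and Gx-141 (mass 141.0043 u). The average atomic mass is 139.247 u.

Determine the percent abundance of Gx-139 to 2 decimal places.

46.68%

Let x and y be the fractions of Gx-139 and Gx-141. Then x + y = 1 − 0.2613 = 0.7387 and 138.9226x + 141.0043y = 139.247 − 0.2613×137.9977 = 103.18820099.
Substituting: 138.9226x + 141.0043(0.7387 − x) = 103.18820099
(138.9226 − 141.0043)x = -0.97167542  ⇒  x = 0.46677, y = 0.27193
Gx-139: 46.68%, Gx-141: 27.19%.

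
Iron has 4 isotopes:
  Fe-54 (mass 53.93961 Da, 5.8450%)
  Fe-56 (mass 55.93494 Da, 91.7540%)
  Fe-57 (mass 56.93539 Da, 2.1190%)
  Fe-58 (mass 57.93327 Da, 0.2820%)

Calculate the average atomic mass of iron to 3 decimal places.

55.845 Da

Weight each isotope mass by its fractional abundance: 0.058450 × 53.93961 + 0.917540 × 55.93494 + 0.021190 × 56.93539 + 0.002820 × 57.93327
= 3.152770 + 51.322545 + 1.206461 + 0.163372 = 55.845148 Da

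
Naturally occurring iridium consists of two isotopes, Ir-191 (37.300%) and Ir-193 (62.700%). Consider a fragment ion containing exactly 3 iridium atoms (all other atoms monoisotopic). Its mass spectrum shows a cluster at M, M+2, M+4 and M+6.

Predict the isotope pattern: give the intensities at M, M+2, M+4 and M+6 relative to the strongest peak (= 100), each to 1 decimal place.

11.8 : 59.5 : 100.0 : 56.0

Expanding (0.37300 + 0.62700)^3:
P(M) = 0.37300^3 = 0.051895
P(M+2) = 3 × 0.37300^2 × 0.62700^1 = 0.261702
P(M+4) = 3 × 0.37300^1 × 0.62700^2 = 0.439911
P(M+6) = 0.62700^3 = 0.246492
The M+4 peak is largest (0.439911); scaling to 100 gives 11.8 : 59.5 : 100.0 : 56.0.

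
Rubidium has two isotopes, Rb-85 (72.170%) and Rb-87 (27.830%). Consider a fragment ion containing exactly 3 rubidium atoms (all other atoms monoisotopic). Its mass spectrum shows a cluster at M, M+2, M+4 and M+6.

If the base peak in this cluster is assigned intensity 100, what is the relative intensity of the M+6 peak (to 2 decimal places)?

4.96

Term probabilities: M 0.3759, M+2 0.4349, M+4 0.1677, M+6 0.0216. Base peak = M+2.
P(M+2) = C(3,1) × 0.72170^2 × 0.27830^1 = 3 × 0.52085089 × 0.2783 = 0.434858 (base)
P(M+6) = C(3,3) × 0.72170^0 × 0.27830^3 = 1 × 1.0000 × 0.02155458 = 0.021555
Relative intensity = 0.021555 / 0.434858 × 100 = 4.96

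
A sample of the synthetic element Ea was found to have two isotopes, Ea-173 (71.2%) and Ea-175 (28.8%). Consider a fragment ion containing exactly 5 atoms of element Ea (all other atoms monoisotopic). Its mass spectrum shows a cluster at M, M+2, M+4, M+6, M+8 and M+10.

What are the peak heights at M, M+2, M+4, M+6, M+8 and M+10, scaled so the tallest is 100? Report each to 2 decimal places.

49.44 : 100.00 : 80.90 : 32.72 : 6.62 : 0.54

Expanding (0.712 + 0.288)^5:
P(M) = 0.712^5 = 0.182978
P(M+2) = 5 × 0.712^4 × 0.288^1 = 0.370069
P(M+4) = 10 × 0.712^3 × 0.288^2 = 0.299381
P(M+6) = 10 × 0.712^2 × 0.288^3 = 0.121098
P(M+8) = 5 × 0.712^1 × 0.288^4 = 0.024492
P(M+10) = 0.288^5 = 0.001981
The M+2 peak is largest (0.370069); scaling to 100 gives 49.44 : 100.00 : 80.90 : 32.72 : 6.62 : 0.54.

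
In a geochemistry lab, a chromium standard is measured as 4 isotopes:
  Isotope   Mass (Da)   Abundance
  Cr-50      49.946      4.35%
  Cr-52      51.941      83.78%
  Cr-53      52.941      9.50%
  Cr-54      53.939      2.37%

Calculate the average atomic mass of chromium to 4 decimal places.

51.9966 Da

Average mass = Σ (abundance × isotope mass) = 0.0435 × 49.946 + 0.8378 × 51.941 + 0.0950 × 52.941 + 0.0237 × 53.939
= 2.17265 + 43.51617 + 5.02940 + 1.27835 = 51.99657 Da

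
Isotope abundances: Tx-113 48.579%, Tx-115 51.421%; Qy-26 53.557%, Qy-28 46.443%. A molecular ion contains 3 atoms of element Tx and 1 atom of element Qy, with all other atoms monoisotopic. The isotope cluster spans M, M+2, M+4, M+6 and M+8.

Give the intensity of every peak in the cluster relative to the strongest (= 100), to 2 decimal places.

Element Tx pattern (n=3): 0.11464252 : 0.36404822 : 0.38534601 : 0.13596326
Element Qy pattern (n=1): 0.53557 : 0.46443
Convolve the two distributions (both contribute in 2-u steps):
  M: 0.11464252×0.53557 = 0.061399
  M+2: 0.11464252×0.46443 + 0.36404822×0.53557 = 0.248217
  M+4: 0.36404822×0.46443 + 0.38534601×0.53557 = 0.375455
  M+6: 0.38534601×0.46443 + 0.13596326×0.53557 = 0.251784
  M+8: 0.13596326×0.46443 = 0.063145
Scale to base peak (0.375455) = 100: 16.35 : 66.11 : 100.00 : 67.06 : 16.82

16.35 : 66.11 : 100.00 : 67.06 : 16.82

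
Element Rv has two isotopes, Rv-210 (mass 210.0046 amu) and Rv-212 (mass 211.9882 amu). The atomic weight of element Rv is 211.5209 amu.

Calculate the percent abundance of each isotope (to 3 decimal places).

Rv-210: 23.558%, Rv-212: 76.442%

Let x be the fractional abundance of Rv-210; then Rv-212 has abundance 1 − x.
210.0046·x + 211.9882·(1 − x) = 211.5209
(210.0046 − 211.9882)·x = 211.5209 − 211.9882
x = -0.4673 / -1.9836 = 0.23558 → 23.558% Rv-210, 76.442% Rv-212.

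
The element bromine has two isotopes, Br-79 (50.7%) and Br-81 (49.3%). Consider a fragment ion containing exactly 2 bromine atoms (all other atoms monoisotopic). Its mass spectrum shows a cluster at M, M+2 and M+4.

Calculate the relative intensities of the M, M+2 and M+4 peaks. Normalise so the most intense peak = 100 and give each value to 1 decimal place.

51.4 : 100.0 : 48.6

The 2 Br atoms are independent, so intensities follow the terms of (0.507 + 0.493)^2.
P(M) = 0.507^2 = 0.257049
P(M+2) = 2 × 0.507^1 × 0.493^1 = 0.499902
P(M+4) = 0.493^2 = 0.243049
The M+2 peak is largest (0.499902); scaling to 100 gives 51.4 : 100.0 : 48.6.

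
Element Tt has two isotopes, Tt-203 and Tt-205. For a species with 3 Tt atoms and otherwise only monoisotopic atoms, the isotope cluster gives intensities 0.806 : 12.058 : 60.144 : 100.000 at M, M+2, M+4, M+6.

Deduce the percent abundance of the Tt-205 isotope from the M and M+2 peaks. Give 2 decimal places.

Write p for the Tt-203 fraction. I(M+2)/I(M) = [C(3,1)·p^2·(1−p)] / p^3 = 3·(1−p)/p = 12.058/0.806 = 14.9603
(1−p)/p = 14.9603/3 = 4.9868  ⇒  p = 1/(1 + 4.9868) = 0.1670
Tt-203: 16.70%, Tt-205: 83.30%.

83.30%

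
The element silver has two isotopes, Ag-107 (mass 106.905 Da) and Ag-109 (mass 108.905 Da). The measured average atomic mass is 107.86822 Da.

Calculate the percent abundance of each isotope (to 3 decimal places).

Let x be the fractional abundance of Ag-107; then Ag-109 has abundance 1 − x.
106.905·x + 108.905·(1 − x) = 107.86822
(106.905 − 108.905)·x = 107.86822 − 108.905
x = -1.03678 / -2.000 = 0.51839 → 51.839% Ag-107, 48.161% Ag-109.

Ag-107: 51.839%, Ag-109: 48.161%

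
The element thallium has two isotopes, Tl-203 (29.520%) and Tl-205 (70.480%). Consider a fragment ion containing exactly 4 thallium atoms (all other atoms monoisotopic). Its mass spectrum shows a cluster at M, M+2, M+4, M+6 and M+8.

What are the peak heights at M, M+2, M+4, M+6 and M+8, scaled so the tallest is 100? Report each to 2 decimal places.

The 4 Tl atoms are independent, so intensities follow the terms of (0.29520 + 0.70480)^4.
P(M) = 0.29520^4 = 0.007594
P(M+2) = 4 × 0.29520^3 × 0.70480^1 = 0.072523
P(M+4) = 6 × 0.29520^2 × 0.70480^2 = 0.259726
P(M+6) = 4 × 0.29520^1 × 0.70480^3 = 0.413403
P(M+8) = 0.70480^4 = 0.246754
The M+6 peak is largest (0.413403); scaling to 100 gives 1.84 : 17.54 : 62.83 : 100.00 : 59.69.

1.84 : 17.54 : 62.83 : 100.00 : 59.69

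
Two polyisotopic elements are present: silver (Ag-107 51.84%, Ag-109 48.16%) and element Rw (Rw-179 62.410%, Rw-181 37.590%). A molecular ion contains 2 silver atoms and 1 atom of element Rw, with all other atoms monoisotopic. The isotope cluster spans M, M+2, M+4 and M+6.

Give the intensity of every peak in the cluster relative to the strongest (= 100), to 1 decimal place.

40.6 : 100.0 : 80.6 : 21.1

Silver pattern (n=2): 0.26873856 : 0.49932288 : 0.23193856
Element Rw pattern (n=1): 0.6241 : 0.3759
Convolve the two distributions (both contribute in 2-u steps):
  M: 0.26873856×0.6241 = 0.167720
  M+2: 0.26873856×0.3759 + 0.49932288×0.6241 = 0.412646
  M+4: 0.49932288×0.3759 + 0.23193856×0.6241 = 0.332448
  M+6: 0.23193856×0.3759 = 0.087186
Scale to base peak (0.412646) = 100: 40.6 : 100.0 : 80.6 : 21.1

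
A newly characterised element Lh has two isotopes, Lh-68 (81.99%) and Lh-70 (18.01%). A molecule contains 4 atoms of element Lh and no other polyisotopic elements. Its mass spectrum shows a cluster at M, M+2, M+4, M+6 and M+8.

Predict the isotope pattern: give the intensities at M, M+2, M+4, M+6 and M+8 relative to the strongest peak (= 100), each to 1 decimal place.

Expanding (0.8199 + 0.1801)^4:
P(M) = 0.8199^4 = 0.451901
P(M+2) = 4 × 0.8199^3 × 0.1801^1 = 0.397060
P(M+4) = 6 × 0.8199^2 × 0.1801^2 = 0.130828
P(M+6) = 4 × 0.8199^1 × 0.1801^3 = 0.019159
P(M+8) = 0.1801^4 = 0.001052
The M peak is largest (0.451901); scaling to 100 gives 100.0 : 87.9 : 29.0 : 4.2 : 0.2.

100.0 : 87.9 : 29.0 : 4.2 : 0.2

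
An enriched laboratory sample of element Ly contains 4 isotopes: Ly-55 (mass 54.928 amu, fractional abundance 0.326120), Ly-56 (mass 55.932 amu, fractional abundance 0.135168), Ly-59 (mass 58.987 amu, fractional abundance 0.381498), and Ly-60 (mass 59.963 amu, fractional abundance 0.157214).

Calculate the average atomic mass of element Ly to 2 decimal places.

57.40 amu

Ar = Σ fᵢ·mᵢ = 0.326120 × 54.928 + 0.135168 × 55.932 + 0.381498 × 58.987 + 0.157214 × 59.963
= 17.9131 + 7.5602 + 22.5034 + 9.4270 = 57.4037 amu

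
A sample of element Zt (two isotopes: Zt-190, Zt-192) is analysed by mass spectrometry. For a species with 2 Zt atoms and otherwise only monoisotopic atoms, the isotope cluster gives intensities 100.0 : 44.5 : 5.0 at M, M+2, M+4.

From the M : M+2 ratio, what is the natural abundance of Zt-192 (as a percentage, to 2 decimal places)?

Write p for the Zt-190 fraction. I(M+2)/I(M) = [C(2,1)·p^1·(1−p)] / p^2 = 2·(1−p)/p = 44.5/100.0 = 0.4450
(1−p)/p = 0.4450/2 = 0.2225  ⇒  p = 1/(1 + 0.2225) = 0.8180
Zt-190: 81.80%, Zt-192: 18.20%.

18.20%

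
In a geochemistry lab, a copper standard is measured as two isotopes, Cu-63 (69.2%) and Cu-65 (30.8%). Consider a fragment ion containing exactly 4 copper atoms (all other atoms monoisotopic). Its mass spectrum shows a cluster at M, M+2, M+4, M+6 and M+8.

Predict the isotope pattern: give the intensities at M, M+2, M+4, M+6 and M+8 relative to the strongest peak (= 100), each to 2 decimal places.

56.17 : 100.00 : 66.76 : 19.81 : 2.20

Each Cu atom is independently Cu-63 (p = 0.692) or Cu-65 (q = 0.308); the cluster is the binomial expansion (p + q)^4.
P(M) = 0.692^4 = 0.229311
P(M+2) = 4 × 0.692^3 × 0.308^1 = 0.408253
P(M+4) = 6 × 0.692^2 × 0.308^2 = 0.272562
P(M+6) = 4 × 0.692^1 × 0.308^3 = 0.080876
P(M+8) = 0.308^4 = 0.008999
The M+2 peak is largest (0.408253); scaling to 100 gives 56.17 : 100.00 : 66.76 : 19.81 : 2.20.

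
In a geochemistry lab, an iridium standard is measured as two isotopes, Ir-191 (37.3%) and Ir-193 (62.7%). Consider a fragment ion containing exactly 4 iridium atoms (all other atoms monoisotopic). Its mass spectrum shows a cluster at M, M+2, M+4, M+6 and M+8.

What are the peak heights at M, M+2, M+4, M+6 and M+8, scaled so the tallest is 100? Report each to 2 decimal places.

Each Ir atom is independently Ir-191 (p = 0.373) or Ir-193 (q = 0.627); the cluster is the binomial expansion (p + q)^4.
P(M) = 0.373^4 = 0.019357
P(M+2) = 4 × 0.373^3 × 0.627^1 = 0.130153
P(M+4) = 6 × 0.373^2 × 0.627^2 = 0.328174
P(M+6) = 4 × 0.373^1 × 0.627^3 = 0.367766
P(M+8) = 0.627^4 = 0.154550
The M+6 peak is largest (0.367766); scaling to 100 gives 5.26 : 35.39 : 89.23 : 100.00 : 42.02.

5.26 : 35.39 : 89.23 : 100.00 : 42.02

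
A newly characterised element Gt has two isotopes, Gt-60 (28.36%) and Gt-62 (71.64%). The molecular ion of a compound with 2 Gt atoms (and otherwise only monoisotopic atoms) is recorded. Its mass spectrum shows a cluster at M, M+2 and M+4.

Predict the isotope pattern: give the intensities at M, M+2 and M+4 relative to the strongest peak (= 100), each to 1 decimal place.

The 2 Gt atoms are independent, so intensities follow the terms of (0.2836 + 0.7164)^2.
P(M) = 0.2836^2 = 0.080429
P(M+2) = 2 × 0.2836^1 × 0.7164^1 = 0.406342
P(M+4) = 0.7164^2 = 0.513229
The M+4 peak is largest (0.513229); scaling to 100 gives 15.7 : 79.2 : 100.0.

15.7 : 79.2 : 100.0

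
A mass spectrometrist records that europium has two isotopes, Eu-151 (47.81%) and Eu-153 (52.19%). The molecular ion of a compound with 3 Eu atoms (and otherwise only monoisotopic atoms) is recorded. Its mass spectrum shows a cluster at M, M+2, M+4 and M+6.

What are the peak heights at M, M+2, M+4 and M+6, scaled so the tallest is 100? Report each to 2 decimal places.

27.97 : 91.61 : 100.00 : 36.39

Each Eu atom is independently Eu-151 (p = 0.4781) or Eu-153 (q = 0.5219); the cluster is the binomial expansion (p + q)^3.
P(M) = 0.4781^3 = 0.109284
P(M+2) = 3 × 0.4781^2 × 0.5219^1 = 0.357887
P(M+4) = 3 × 0.4781^1 × 0.5219^2 = 0.390674
P(M+6) = 0.5219^3 = 0.142155
The M+4 peak is largest (0.390674); scaling to 100 gives 27.97 : 91.61 : 100.00 : 36.39.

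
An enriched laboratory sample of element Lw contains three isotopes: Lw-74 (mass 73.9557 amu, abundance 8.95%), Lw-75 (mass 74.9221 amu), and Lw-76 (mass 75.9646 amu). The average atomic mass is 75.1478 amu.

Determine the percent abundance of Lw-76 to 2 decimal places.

29.95%

The remaining 91.05% is split between Lw-75 (fraction x) and Lw-76 (fraction 0.9105 − x).
Substituting: 74.9221x + 75.9646(0.9105 − x) = 68.52876485
(74.9221 − 75.9646)x = -0.63700345  ⇒  x = 0.61103, y = 0.29947
Lw-75: 61.10%, Lw-76: 29.95%.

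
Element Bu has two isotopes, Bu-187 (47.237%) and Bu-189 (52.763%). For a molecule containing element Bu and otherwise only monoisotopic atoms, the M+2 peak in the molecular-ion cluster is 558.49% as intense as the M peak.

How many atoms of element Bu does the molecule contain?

With n Bu atoms, P(M+2)/P(M) = C(n,1)·p^(n−1)q / p^n = n·q/p = n · 0.52763/0.47237.
n = 5.5849 × 0.47237/0.52763 = 5.00 ≈ 5

5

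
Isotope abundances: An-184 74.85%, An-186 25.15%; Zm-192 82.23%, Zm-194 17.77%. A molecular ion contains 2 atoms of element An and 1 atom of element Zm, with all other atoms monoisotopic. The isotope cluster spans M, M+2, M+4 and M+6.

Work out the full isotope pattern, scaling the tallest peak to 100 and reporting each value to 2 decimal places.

100.00 : 88.81 : 25.81 : 2.44

Element An pattern (n=2): 0.56025225 : 0.3764955 : 0.06325225
Element Zm pattern (n=1): 0.8223 : 0.1777
Convolve the two distributions (both contribute in 2-u steps):
  M: 0.56025225×0.8223 = 0.460695
  M+2: 0.56025225×0.1777 + 0.3764955×0.8223 = 0.409149
  M+4: 0.3764955×0.1777 + 0.06325225×0.8223 = 0.118916
  M+6: 0.06325225×0.1777 = 0.011240
Scale to base peak (0.460695) = 100: 100.00 : 88.81 : 25.81 : 2.44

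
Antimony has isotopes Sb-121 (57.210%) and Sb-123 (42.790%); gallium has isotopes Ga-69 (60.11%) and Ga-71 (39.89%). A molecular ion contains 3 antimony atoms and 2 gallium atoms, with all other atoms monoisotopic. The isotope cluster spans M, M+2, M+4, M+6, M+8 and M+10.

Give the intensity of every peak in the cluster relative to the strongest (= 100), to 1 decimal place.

Antimony pattern (n=3): 0.18724742 : 0.42015297 : 0.3142518 : 0.07834781
Gallium pattern (n=2): 0.36132121 : 0.47955758 : 0.15912121
Convolve the two distributions (both contribute in 2-u steps):
  M: 0.18724742×0.36132121 = 0.067656
  M+2: 0.18724742×0.47955758 + 0.42015297×0.36132121 = 0.241606
  M+4: 0.18724742×0.15912121 + 0.42015297×0.47955758 + 0.3142518×0.36132121 = 0.344828
  M+6: 0.42015297×0.15912121 + 0.3142518×0.47955758 + 0.07834781×0.36132121 = 0.245866
  M+8: 0.3142518×0.15912121 + 0.07834781×0.47955758 = 0.087576
  M+10: 0.07834781×0.15912121 = 0.012467
Scale to base peak (0.344828) = 100: 19.6 : 70.1 : 100.0 : 71.3 : 25.4 : 3.6

19.6 : 70.1 : 100.0 : 71.3 : 25.4 : 3.6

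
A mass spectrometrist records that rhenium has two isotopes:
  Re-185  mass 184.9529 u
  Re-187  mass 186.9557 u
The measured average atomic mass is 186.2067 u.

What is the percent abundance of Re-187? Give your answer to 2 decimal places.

62.60%

Let x be the fractional abundance of Re-185; then Re-187 has abundance 1 − x.
184.9529·x + 186.9557·(1 − x) = 186.2067
(184.9529 − 186.9557)·x = 186.2067 − 186.9557
x = -0.7490 / -2.0028 = 0.37398 → 37.40% Re-185, 62.60% Re-187.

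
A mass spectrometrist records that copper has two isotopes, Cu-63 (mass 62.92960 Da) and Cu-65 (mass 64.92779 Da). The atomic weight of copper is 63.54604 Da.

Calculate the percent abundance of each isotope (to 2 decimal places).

Cu-63: 69.15%, Cu-65: 30.85%

Let x be the fractional abundance of Cu-63; then Cu-65 has abundance 1 − x.
62.92960·x + 64.92779·(1 − x) = 63.54604
(62.92960 − 64.92779)·x = 63.54604 − 64.92779
x = -1.38175 / -1.99819 = 0.69150 → 69.15% Cu-63, 30.85% Cu-65.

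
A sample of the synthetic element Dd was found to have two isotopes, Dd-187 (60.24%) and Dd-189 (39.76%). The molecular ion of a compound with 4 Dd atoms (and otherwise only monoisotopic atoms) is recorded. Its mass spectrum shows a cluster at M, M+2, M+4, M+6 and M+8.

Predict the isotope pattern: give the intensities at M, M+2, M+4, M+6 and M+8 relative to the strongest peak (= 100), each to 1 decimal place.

37.9 : 100.0 : 99.0 : 43.6 : 7.2

Each Dd atom is independently Dd-187 (p = 0.6024) or Dd-189 (q = 0.3976); the cluster is the binomial expansion (p + q)^4.
P(M) = 0.6024^4 = 0.131686
P(M+2) = 4 × 0.6024^3 × 0.3976^1 = 0.347665
P(M+4) = 6 × 0.6024^2 × 0.3976^2 = 0.344202
P(M+6) = 4 × 0.6024^1 × 0.3976^3 = 0.151455
P(M+8) = 0.3976^4 = 0.024991
The M+2 peak is largest (0.347665); scaling to 100 gives 37.9 : 100.0 : 99.0 : 43.6 : 7.2.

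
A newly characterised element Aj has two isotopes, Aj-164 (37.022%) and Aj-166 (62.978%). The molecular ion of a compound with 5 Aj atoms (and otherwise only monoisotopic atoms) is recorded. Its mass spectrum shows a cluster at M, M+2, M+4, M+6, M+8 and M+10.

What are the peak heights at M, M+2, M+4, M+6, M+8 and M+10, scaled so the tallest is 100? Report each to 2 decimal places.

Each Aj atom is independently Aj-164 (p = 0.37022) or Aj-166 (q = 0.62978); the cluster is the binomial expansion (p + q)^5.
P(M) = 0.37022^5 = 0.006955
P(M+2) = 5 × 0.37022^4 × 0.62978^1 = 0.059156
P(M+4) = 10 × 0.37022^3 × 0.62978^2 = 0.201260
P(M+6) = 10 × 0.37022^2 × 0.62978^3 = 0.342363
P(M+8) = 5 × 0.37022^1 × 0.62978^4 = 0.291196
P(M+10) = 0.62978^5 = 0.099070
The M+6 peak is largest (0.342363); scaling to 100 gives 2.03 : 17.28 : 58.79 : 100.00 : 85.05 : 28.94.

2.03 : 17.28 : 58.79 : 100.00 : 85.05 : 28.94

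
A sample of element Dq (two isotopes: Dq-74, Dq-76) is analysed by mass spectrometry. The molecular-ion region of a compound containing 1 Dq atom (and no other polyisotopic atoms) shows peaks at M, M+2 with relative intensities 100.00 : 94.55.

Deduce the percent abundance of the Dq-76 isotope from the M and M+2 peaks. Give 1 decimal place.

48.6%

Let p = fractional abundance of Dq-74. I(M+2)/I(M) = [C(1,1)·p^0·(1−p)] / p^1 = 1·(1−p)/p = 94.55/100.00 = 0.9455
(1−p)/p = 0.9455/1 = 0.9455  ⇒  p = 1/(1 + 0.9455) = 0.5140
Dq-74: 51.4%, Dq-76: 48.6%.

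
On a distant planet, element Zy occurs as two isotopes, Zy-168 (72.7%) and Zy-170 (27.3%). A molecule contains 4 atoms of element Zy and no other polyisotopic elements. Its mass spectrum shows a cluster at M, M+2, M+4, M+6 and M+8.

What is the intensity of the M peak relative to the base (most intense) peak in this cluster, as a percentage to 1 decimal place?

Term probabilities: M 0.2793, M+2 0.4196, M+4 0.2363, M+6 0.0592, M+8 0.0056. Base peak = M+2.
P(M+2) = C(4,1) × 0.727^3 × 0.273^1 = 4 × 0.38424058 × 0.2730 = 0.419591 (base)
P(M) = C(4,0) × 0.727^4 × 0.273^0 = 1 × 0.2793429 × 1.0000 = 0.279343
Relative intensity = 0.279343 / 0.419591 × 100 = 66.6

66.6%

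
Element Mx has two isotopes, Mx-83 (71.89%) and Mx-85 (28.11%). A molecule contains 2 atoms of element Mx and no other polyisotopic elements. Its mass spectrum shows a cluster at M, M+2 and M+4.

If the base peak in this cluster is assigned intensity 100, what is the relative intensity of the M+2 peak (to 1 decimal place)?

Binomial terms of (0.7189 + 0.2811)^2: M 0.5168, M+2 0.4042, M+4 0.0790 → M is the base peak.
P(M) = C(2,0) × 0.7189^2 × 0.2811^0 = 1 × 0.51681721 × 1.0000 = 0.516817 (base)
P(M+2) = C(2,1) × 0.7189^1 × 0.2811^1 = 2 × 0.7189 × 0.2811 = 0.404166
Relative intensity = 0.404166 / 0.516817 × 100 = 78.2

78.2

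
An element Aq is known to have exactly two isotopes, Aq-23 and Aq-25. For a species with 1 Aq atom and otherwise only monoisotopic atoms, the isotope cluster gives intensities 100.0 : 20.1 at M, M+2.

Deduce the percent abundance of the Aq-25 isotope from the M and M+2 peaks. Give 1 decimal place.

If p is the fraction of Aq that is Aq-23, then I(M+2)/I(M) = [C(1,1)·p^0·(1−p)] / p^1 = 1·(1−p)/p = 20.1/100.0 = 0.2010
(1−p)/p = 0.2010/1 = 0.2010  ⇒  p = 1/(1 + 0.2010) = 0.8326
Aq-23: 83.3%, Aq-25: 16.7%.

16.7%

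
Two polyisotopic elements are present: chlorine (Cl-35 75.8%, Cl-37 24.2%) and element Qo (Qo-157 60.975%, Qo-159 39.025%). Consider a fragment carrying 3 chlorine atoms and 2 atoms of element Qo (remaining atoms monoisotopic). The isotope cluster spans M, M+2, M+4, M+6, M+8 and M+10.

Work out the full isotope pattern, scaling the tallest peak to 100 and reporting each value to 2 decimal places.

44.69 : 100.00 : 86.75 : 36.48 : 7.46 : 0.60

Chlorine pattern (n=3): 0.43551951 : 0.41713346 : 0.13317454 : 0.01417249
Element Qo pattern (n=2): 0.37179506 : 0.47590987 : 0.15229506
Convolve the two distributions (both contribute in 2-u steps):
  M: 0.43551951×0.37179506 = 0.161924
  M+2: 0.43551951×0.47590987 + 0.41713346×0.37179506 = 0.362356
  M+4: 0.43551951×0.15229506 + 0.41713346×0.47590987 + 0.13317454×0.37179506 = 0.314359
  M+6: 0.41713346×0.15229506 + 0.13317454×0.47590987 + 0.01417249×0.37179506 = 0.132176
  M+8: 0.13317454×0.15229506 + 0.01417249×0.47590987 = 0.027027
  M+10: 0.01417249×0.15229506 = 0.002158
Scale to base peak (0.362356) = 100: 44.69 : 100.00 : 86.75 : 36.48 : 7.46 : 0.60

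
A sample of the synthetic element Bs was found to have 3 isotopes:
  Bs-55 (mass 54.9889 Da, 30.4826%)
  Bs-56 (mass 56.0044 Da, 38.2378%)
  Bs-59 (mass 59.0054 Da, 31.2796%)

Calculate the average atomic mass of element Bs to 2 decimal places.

Average mass = Σ (abundance × isotope mass) = 0.304826 × 54.9889 + 0.382378 × 56.0044 + 0.312796 × 59.0054
= 16.76205 + 21.41485 + 18.45665 = 56.63355 Da

56.63 Da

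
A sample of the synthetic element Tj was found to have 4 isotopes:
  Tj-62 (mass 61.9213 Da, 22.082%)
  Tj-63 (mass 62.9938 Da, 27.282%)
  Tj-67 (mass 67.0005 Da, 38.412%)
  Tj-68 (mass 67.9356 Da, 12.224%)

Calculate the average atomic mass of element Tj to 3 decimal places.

64.900 Da

Ar = Σ fᵢ·mᵢ = 0.22082 × 61.9213 + 0.27282 × 62.9938 + 0.38412 × 67.0005 + 0.12224 × 67.9356
= 13.67346 + 17.18597 + 25.73623 + 8.30445 = 64.90011 Da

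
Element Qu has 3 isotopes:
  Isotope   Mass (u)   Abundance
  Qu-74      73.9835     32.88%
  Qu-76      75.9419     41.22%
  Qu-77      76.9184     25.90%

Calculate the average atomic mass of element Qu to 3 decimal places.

Weight each isotope mass by its fractional abundance: 0.3288 × 73.9835 + 0.4122 × 75.9419 + 0.2590 × 76.9184
= 24.32577 + 31.30325 + 19.92187 = 75.55089 u

75.551 u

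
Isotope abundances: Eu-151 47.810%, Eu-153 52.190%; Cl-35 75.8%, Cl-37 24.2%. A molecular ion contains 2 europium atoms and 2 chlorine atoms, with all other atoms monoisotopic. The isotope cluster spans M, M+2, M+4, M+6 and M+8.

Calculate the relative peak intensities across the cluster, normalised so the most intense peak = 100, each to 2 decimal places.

Europium pattern (n=2): 0.22857961 : 0.49904078 : 0.27237961
Chlorine pattern (n=2): 0.574564 : 0.366872 : 0.058564
Convolve the two distributions (both contribute in 2-u steps):
  M: 0.22857961×0.574564 = 0.131334
  M+2: 0.22857961×0.366872 + 0.49904078×0.574564 = 0.370590
  M+4: 0.22857961×0.058564 + 0.49904078×0.366872 + 0.27237961×0.574564 = 0.352970
  M+6: 0.49904078×0.058564 + 0.27237961×0.366872 = 0.129154
  M+8: 0.27237961×0.058564 = 0.015952
Scale to base peak (0.370590) = 100: 35.44 : 100.00 : 95.25 : 34.85 : 4.30

35.44 : 100.00 : 95.25 : 34.85 : 4.30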